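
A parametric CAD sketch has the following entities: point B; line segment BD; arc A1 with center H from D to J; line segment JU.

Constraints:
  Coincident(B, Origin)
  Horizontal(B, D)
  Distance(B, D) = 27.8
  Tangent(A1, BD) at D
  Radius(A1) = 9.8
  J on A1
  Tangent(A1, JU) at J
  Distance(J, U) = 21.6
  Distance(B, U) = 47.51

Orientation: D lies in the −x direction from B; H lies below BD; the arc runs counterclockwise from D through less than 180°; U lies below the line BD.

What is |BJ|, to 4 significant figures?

39.12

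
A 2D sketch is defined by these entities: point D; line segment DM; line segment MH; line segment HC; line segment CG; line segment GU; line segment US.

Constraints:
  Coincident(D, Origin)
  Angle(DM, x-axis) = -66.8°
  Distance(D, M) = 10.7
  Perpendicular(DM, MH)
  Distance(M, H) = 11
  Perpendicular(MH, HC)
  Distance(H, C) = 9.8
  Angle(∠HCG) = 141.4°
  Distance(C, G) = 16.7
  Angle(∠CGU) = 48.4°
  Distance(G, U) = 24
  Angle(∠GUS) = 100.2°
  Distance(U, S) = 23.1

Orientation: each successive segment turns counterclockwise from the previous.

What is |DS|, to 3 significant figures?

26.6

∠CGU = 48.4° gives GU at -76.6° from the x-axis; with |GU| = 24.0, U = (1.31, -11.9). ∠GUS = 100.2° gives US at 3.20° from the x-axis; with |US| = 23.1, S = (24.4, -10.7). Then |DS| = |S − D| = 26.6.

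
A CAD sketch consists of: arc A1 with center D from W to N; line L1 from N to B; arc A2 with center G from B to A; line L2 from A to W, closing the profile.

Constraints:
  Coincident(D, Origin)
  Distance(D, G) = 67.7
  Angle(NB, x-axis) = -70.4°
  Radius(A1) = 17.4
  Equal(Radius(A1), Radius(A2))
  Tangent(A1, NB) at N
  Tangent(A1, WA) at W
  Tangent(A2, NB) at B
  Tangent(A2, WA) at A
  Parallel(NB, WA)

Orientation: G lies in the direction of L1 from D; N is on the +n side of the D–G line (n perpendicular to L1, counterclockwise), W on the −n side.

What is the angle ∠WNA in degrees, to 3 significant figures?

62.8°

Tangency of A1 to both parallel lines with radius 17.4 puts N and W at D ± 17.4·n: N = (16.4, 5.84), W = (-16.4, -5.84). Equal radii place B and A the same way about G: B = G + 17.4·n = (39.1, -57.9), A = G − 17.4·n = (6.32, -69.6). Then cos ∠WNA = NW·NA / (|NW||NA|), giving 62.8°.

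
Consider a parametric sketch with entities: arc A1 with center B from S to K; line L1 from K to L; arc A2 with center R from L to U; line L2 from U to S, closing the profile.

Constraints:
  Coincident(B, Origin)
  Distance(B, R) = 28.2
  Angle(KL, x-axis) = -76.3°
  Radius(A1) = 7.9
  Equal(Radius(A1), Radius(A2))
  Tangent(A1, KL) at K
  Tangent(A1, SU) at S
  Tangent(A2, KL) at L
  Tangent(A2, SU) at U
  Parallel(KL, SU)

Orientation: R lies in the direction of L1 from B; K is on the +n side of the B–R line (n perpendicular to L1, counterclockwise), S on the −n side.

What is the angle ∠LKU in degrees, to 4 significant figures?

29.26°

The slot axis is L1's direction at -76.3°, so u = (cos -76.3°, sin -76.3°) = (0.2368, -0.9715) and n = (−sin -76.3°, cos -76.3°) = (0.9715, 0.2368). B is at the origin and R lies 28.2 along u from B, so R = 28.2·u = (6.679, -27.40). Tangency of A1 to both parallel lines with radius 7.9 puts K and S at B ± 7.9·n: K = (7.675, 1.871), S = (-7.675, -1.871). Equal radii place L and U the same way about R: L = R + 7.9·n = (14.35, -25.53), U = R − 7.9·n = (-0.9964, -29.27). Then cos ∠LKU = KL·KU / (|KL||KU|), giving 29.26°.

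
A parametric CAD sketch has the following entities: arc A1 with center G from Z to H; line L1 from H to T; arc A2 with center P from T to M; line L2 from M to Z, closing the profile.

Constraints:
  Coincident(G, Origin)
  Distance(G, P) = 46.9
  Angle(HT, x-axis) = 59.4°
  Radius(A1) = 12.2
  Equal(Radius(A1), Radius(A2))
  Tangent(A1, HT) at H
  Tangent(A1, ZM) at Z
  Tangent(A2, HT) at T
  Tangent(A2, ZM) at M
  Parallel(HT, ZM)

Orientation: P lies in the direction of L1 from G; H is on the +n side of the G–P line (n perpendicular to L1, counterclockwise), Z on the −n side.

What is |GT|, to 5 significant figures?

48.461

The slot axis is L1's direction at 59.4°, so u = (cos 59.4°, sin 59.4°) = (0.50904, 0.86074) and n = (−sin 59.4°, cos 59.4°) = (-0.86074, 0.50904). G is at the origin and P lies 46.9 along u from G, so P = 46.9·u = (23.874, 40.369). Tangency of A1 to both parallel lines with radius 12.2 puts H and Z at G ± 12.2·n: H = (-10.501, 6.2103), Z = (10.501, -6.2103). Equal radii place T and M the same way about P: T = P + 12.2·n = (13.373, 46.579), M = P − 12.2·n = (34.375, 34.158). Then |GT| = |T − G| = 48.461.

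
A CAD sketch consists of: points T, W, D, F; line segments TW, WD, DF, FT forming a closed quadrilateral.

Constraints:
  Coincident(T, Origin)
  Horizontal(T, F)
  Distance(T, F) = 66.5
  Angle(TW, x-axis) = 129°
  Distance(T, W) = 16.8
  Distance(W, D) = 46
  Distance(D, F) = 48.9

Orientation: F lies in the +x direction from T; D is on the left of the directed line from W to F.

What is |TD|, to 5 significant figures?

45.327

Checks: |TF| = 66.50 ✓; |TW| = 16.80 ✓; |WD| = 46.00 ✓; |DF| = 48.90 ✓.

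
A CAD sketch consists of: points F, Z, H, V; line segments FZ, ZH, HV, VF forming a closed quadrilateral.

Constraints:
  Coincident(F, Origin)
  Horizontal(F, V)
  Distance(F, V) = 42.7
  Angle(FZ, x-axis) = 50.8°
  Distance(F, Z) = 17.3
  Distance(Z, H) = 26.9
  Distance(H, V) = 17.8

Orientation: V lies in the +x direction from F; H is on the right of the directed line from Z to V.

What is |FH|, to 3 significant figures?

28.1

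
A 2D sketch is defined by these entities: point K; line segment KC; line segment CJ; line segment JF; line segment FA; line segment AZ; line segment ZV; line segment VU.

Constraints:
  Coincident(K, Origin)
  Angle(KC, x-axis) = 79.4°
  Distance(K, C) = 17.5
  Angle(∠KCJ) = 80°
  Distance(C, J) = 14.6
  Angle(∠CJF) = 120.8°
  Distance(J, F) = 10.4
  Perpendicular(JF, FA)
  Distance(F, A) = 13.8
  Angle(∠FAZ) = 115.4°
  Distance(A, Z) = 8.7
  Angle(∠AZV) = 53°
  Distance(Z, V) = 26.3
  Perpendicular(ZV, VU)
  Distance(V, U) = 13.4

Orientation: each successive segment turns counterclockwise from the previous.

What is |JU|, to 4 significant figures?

21.67

K is at the origin; KC runs at 79.4° with length 17.5, so C = (3.219, 17.20). ∠KCJ = 80.0° gives CJ at 179.4° from the x-axis; with |CJ| = 14.6, J = (-11.38, 17.35). ∠CJF = 120.8° gives JF at -121.4° from the x-axis; with |JF| = 10.4, F = (-16.80, 8.477). JF is perpendicular to FA, so FA runs at -31.40°; with |FA| = 13.8, A = (-5.020, 1.287). ∠FAZ = 115.4° gives AZ at 33.20° from the x-axis; with |AZ| = 8.7, Z = (2.260, 6.051). ∠AZV = 53.0° gives ZV at 160.2° from the x-axis; with |ZV| = 26.3, V = (-22.48, 14.96). ZV ⟂ VU, so VU runs at -109.8°; with |VU| = 13.4, U = (-27.02, 2.352). Then |JU| = |U − J| = 21.67.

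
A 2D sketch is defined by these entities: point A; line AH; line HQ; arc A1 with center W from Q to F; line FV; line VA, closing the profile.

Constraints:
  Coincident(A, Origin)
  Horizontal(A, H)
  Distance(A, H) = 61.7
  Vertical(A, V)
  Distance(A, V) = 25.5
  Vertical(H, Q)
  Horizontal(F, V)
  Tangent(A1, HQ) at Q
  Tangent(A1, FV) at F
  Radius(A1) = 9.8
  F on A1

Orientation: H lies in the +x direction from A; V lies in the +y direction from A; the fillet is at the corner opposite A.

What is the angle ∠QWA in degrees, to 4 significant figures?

163.2°

A is at the origin; A and H share the same y with |AH| = 61.7 and H on the +x side, so H = (61.70, 0.000). A and V share the same x with |AV| = 25.5 and V on the +y side, so V = (0.000, 25.50). The virtual corner opposite A is at (61.70, 25.50). The tangent condition forces WQ to be normal to HQ and A1 meets FV tangentially, so WF is at right angles to FV, with radius 9.8, so the center W sits 9.8 in from both sides at W = (51.90, 15.70). That places the tangent points at Q = (61.70, 15.70) on HQ and F = (51.90, 25.50) on FV. Then cos ∠QWA = WQ·WA / (|WQ||WA|), giving 163.2°.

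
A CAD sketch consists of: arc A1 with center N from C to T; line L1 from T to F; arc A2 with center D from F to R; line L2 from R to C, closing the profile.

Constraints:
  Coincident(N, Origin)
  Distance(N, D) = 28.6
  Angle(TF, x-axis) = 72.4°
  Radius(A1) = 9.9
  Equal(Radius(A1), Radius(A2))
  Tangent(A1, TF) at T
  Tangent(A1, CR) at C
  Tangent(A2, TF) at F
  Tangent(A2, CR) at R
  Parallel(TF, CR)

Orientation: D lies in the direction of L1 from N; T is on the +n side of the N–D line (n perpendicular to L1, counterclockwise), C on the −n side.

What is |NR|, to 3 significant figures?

30.3

Tangency of A1 to both parallel lines with radius 9.9 puts T and C at N ± 9.9·n: T = (-9.44, 2.99), C = (9.44, -2.99). Equal radii place F and R the same way about D: F = D + 9.9·n = (-0.789, 30.3), R = D − 9.9·n = (18.1, 24.3). Then |NR| = |R − N| = 30.3.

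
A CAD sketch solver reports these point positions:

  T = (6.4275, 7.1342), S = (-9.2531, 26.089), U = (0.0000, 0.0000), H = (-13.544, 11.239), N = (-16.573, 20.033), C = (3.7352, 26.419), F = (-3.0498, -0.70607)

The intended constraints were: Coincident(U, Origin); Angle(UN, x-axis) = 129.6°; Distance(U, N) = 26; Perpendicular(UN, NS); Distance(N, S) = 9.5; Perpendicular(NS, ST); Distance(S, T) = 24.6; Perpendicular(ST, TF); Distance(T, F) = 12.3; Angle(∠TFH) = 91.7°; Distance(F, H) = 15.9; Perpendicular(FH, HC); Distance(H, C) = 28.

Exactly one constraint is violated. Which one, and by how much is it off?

Distance(H, C) = 28 — off by 5.00.

U = (0.00, 0.00) ✓; UN at 129.6° ✓; |UN| = 26.00 ✓; ∠(UN, NS) = 90.00° ✓; |NS| = 9.500 ✓; ∠(NS, ST) = 90.00° ✓; |ST| = 24.60 ✓; ∠(ST, TF) = 90.00° ✓; |TF| = 12.30 ✓; ∠TFH = 91.70° ✓; |FH| = 15.90 ✓; ∠(FH, HC) = 90.00° ✓; |HC| = 23.00 ✗.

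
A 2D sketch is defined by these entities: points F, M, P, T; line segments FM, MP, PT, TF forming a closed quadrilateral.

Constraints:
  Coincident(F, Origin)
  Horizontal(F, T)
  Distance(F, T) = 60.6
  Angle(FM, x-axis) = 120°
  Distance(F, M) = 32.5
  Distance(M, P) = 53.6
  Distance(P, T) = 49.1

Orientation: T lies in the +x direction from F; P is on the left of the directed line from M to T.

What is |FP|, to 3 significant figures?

55.1

F is at the origin; F and T share the same y with |FT| = 60.6 and T in +x, so T = (60.6, 0). FM runs at 120.0° with |FM| = 32.5, so M = (-16.2, 28.1). P is determined by |MP| = 53.6 and |PT| = 49.1 together: it lies at the intersection of circle(M, 53.6) and circle(T, 49.1). With |MT| = 81.8, the foot of the radical line on MT is 43.7 from M and the perpendicular offset is √(53.6² − 43.7²) = 31.0. Taking the left-of-MT solution: P = (35.5, 42.2).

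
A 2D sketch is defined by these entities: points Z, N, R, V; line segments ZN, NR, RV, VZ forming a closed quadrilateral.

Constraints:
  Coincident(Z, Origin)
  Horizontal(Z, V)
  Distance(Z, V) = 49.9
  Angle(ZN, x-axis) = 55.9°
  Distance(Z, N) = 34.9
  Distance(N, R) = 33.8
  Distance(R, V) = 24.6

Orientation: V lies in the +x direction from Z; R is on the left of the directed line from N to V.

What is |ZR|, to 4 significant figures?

58.40

Z is at the origin; ZV is horizontal with |ZV| = 49.9 and V in +x, so V = (49.9, 0). ZN runs at 55.9° with |ZN| = 34.9, so N = (19.57, 28.90). R is determined by |NR| = 33.8 and |RV| = 24.6 together: it lies at the intersection of circle(N, 33.8) and circle(V, 24.6). With |NV| = 41.90, the foot of the radical line on NV is 27.36 from N and the perpendicular offset is √(33.8² − 27.36²) = 19.85. Taking the left-of-NV solution: R = (53.06, 24.40).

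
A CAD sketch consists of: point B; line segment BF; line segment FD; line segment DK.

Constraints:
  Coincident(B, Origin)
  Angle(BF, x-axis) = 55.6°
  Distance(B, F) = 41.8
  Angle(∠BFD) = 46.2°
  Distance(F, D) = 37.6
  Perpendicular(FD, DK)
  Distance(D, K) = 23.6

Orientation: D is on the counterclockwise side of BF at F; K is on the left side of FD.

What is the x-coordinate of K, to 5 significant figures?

-9.6250

B is at the origin; BF runs at 55.6° with length 41.8, so F = 41.8·(cos 55.6°, sin 55.6°) = (23.616, 34.490). ∠BFD = 46.2°, so FD runs at 55.6° + (180° − 46.2°) = 189.40° from the x-axis; with |FD| = 37.6, D = F + 37.6·(cos 189.40°, sin 189.40°) = (-13.479, 28.349). FD ⟂ DK; with |DK| = 23.6 on the left of FD, K = D + 23.6·(0.16333, -0.98657) = (-9.6250, 5.0656). So K.x = -9.6250.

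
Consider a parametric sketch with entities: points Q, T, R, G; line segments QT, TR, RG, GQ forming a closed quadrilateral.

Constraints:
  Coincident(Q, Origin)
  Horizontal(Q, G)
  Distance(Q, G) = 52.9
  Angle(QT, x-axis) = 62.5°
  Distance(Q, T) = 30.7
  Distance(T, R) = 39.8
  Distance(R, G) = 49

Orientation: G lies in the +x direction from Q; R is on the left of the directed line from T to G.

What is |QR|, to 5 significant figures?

68.166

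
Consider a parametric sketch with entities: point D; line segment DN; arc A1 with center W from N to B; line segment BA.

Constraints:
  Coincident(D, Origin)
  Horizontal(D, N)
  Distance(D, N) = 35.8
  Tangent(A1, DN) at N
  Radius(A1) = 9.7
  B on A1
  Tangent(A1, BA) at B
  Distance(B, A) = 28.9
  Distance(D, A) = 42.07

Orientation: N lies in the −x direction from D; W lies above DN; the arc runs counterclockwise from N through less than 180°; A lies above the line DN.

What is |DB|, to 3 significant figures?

27.4

D is at the origin; D and N share the same y with |DN| = 35.8 and N on the −x side, so N = (-35.8, 0.00). A1 meets DN tangentially, so WN is at right angles to DN, so W = N + (0, 9.7) = (-35.8, 9.70). Since WB ⟂ BA (tangency), |WA| = √(9.7² + 28.9²) = 30.5 regardless of where B sits on A1. So A lies on both circle(D, 42.07) and circle(W, 30.5); the above-DN intersection is A = (-21.1, 36.4). B is the foot of the tangent from A: B = (-26.3, 7.97).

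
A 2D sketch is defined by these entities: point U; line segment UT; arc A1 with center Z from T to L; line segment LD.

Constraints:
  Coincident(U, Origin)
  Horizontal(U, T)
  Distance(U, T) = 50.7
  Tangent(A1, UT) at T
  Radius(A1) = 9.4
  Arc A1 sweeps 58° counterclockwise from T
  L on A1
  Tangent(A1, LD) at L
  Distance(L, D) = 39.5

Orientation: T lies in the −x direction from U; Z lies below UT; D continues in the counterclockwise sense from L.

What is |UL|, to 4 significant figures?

58.84

U is at the origin; U and T share the same y with |UT| = 50.7 and T on the −x side, so T = (-50.70, 0.000). Since A1 is tangent to UT there, ZT ⟂ UT, so Z = T + (0, -9.4) = (-50.70, -9.400). On A1, T sits at bearing 90° from Z; a 58° counterclockwise sweep puts L at bearing 148°, so L = Z + 9.4·(cos 148°, sin 148°) = (-58.67, -4.419). Then |UL| = |L − U| = 58.84.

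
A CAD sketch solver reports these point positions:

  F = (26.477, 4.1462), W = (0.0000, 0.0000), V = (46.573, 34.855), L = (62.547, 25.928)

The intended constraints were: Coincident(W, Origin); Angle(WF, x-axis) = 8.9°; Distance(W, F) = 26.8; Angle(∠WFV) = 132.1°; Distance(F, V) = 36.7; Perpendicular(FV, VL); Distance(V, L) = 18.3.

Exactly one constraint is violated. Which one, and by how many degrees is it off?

Perpendicular(FV, VL) — off by 4.00°.

W = (0.00, 0.00) ✓; WF at 8.900° ✓; |WF| = 26.80 ✓; ∠WFV = 132.1° ✓; |FV| = 36.70 ✓; ∠(FV, VL) = 86.00° ✗; |VL| = 18.30 ✓.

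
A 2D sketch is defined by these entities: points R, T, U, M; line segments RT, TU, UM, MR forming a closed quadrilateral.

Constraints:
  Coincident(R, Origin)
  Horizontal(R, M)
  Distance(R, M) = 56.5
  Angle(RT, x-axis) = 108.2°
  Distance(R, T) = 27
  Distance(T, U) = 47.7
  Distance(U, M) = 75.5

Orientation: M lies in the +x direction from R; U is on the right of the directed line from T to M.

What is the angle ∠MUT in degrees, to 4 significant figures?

64.50°

R is at the origin; R and M share the same y with |RM| = 56.5 and M in +x, so M = (56.5, 0). RT runs at 108.2° with |RT| = 27.0, so T = (-8.433, 25.65). U is determined by |TU| = 47.7 and |UM| = 75.5 together: it lies at the intersection of circle(T, 47.7) and circle(M, 75.5). With |TM| = 69.82, the foot of the radical line on TM is 10.38 from T and the perpendicular offset is √(47.7² − 10.38²) = 46.56. Taking the right-of-TM solution: U = (-15.88, -21.47).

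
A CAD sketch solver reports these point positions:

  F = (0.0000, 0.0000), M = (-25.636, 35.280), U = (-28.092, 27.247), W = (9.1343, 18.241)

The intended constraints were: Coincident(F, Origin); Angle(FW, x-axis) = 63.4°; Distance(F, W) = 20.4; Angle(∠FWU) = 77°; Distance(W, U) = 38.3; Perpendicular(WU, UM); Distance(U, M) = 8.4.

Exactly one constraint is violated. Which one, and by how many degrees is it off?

Perpendicular(WU, UM) — off by 3.40°.

F = (0.00, 0.00) ✓; FW at 63.40° ✓; |FW| = 20.40 ✓; ∠FWU = 77.00° ✓; |WU| = 38.30 ✓; ∠(WU, UM) = 93.40° ✗; |UM| = 8.400 ✓.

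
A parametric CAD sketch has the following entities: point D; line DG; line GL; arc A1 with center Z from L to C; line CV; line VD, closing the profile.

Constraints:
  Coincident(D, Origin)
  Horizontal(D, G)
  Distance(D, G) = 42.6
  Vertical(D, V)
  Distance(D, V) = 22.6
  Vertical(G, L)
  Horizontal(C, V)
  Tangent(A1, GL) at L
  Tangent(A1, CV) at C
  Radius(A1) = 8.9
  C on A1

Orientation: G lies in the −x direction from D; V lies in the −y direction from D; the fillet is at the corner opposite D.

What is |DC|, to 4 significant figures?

40.58

The virtual corner opposite D is at (-42.60, -22.60). A1 meets GL tangentially, so ZL is at right angles to GL and the tangent condition forces ZC to be normal to CV, with radius 8.9, so the center Z sits 8.9 in from both sides at Z = (-33.70, -13.70). That places the tangent points at L = (-42.60, -13.70) on GL and C = (-33.70, -22.60) on CV. Then |DC| = |C − D| = 40.58.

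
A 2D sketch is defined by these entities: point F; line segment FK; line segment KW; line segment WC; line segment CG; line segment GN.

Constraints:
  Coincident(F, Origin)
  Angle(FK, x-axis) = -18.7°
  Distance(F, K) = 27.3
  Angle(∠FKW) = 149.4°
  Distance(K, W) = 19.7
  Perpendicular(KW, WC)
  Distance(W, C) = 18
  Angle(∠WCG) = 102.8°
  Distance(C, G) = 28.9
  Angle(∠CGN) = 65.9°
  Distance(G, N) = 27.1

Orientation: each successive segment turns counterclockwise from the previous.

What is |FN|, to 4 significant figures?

25.91

F is at the origin; FK runs at -18.7° with length 27.3, so K = (25.86, -8.753). ∠FKW = 149.4° gives KW at 11.90° from the x-axis; with |KW| = 19.7, W = (45.14, -4.691). KW is perpendicular to WC, so WC runs at 101.9°; with |WC| = 18.0, C = (41.42, 12.92). ∠WCG = 102.8° gives CG at 179.1° from the x-axis; with |CG| = 28.9, G = (12.53, 13.38). ∠CGN = 65.9° gives GN at -66.80° from the x-axis; with |GN| = 27.1, N = (23.20, -11.53). Then |FN| = |N − F| = 25.91.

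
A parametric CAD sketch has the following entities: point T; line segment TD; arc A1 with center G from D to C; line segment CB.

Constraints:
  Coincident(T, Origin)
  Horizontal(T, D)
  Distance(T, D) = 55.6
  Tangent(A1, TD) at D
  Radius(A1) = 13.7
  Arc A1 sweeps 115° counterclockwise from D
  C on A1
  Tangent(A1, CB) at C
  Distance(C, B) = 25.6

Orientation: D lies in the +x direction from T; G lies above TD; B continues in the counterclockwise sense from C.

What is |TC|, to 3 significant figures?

70.8

T is at the origin; TD is horizontal with |TD| = 55.6 and D on the +x side, so D = (55.6, 0.00). A1 meets TD tangentially, so GD is at right angles to TD, so G = D + (0, 13.7) = (55.6, 13.7). On A1, D sits at bearing -90° from G; a 115° counterclockwise sweep puts C at bearing 25°, so C = G + 13.7·(cos 25°, sin 25°) = (68.0, 19.5). Then |TC| = |C − T| = 70.8.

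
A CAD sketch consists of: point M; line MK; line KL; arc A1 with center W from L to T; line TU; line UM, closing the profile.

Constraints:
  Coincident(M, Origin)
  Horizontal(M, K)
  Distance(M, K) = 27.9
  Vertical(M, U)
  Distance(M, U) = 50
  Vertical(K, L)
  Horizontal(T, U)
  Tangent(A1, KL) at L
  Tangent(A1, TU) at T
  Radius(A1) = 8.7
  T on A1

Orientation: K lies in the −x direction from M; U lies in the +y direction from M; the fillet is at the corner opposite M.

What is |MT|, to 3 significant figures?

53.6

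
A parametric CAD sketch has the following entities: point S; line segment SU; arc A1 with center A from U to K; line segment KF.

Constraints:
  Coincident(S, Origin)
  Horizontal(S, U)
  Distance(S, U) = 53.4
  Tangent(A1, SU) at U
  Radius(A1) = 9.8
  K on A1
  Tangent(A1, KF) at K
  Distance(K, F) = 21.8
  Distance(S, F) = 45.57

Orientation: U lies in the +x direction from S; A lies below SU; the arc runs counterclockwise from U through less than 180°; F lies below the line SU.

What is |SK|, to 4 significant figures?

44.66

Checks: |AK| = 9.800 ✓; ∠(AK, KF) = 90.00° ✓; |KF| = 21.80 ✓; |SF| = 45.57 ✓.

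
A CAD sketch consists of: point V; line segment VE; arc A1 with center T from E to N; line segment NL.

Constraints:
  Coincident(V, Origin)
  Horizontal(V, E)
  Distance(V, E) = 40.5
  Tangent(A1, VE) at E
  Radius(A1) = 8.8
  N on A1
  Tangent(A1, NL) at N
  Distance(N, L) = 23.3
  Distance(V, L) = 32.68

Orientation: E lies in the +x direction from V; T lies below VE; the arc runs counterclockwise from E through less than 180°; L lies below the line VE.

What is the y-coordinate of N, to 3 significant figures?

-4.46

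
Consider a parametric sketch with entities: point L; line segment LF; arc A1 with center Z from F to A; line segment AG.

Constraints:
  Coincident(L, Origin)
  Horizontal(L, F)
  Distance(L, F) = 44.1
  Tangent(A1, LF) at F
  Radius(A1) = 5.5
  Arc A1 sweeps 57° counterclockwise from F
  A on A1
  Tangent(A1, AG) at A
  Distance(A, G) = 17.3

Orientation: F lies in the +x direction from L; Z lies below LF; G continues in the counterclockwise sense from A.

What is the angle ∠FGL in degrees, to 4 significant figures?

100.0°

L is at the origin; L and F share the same y with |LF| = 44.1 and F on the +x side, so F = (44.10, 0.000). A1 meets LF tangentially, so ZF is at right angles to LF, so Z = F + (0, -5.5) = (44.10, -5.500). On A1, F sits at bearing 90° from Z; a 57° counterclockwise sweep puts A at bearing 147°, so A = Z + 5.5·(cos 147°, sin 147°) = (39.49, -2.504). Tangency of A1 to AG means the radius ZA is perpendicular to AG, so AG runs along (−sin 147°, cos 147°); with |AG| = 17.3, G = (30.07, -17.01). Then cos ∠FGL = GF·GL / (|GF||GL|), giving 100.0°.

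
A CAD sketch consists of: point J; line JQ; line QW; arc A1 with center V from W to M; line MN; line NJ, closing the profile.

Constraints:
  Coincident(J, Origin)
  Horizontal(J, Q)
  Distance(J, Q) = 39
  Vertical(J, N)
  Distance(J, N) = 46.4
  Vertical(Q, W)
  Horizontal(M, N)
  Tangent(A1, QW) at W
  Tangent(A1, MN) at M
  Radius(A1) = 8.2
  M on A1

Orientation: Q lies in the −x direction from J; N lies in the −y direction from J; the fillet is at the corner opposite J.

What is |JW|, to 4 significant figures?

54.59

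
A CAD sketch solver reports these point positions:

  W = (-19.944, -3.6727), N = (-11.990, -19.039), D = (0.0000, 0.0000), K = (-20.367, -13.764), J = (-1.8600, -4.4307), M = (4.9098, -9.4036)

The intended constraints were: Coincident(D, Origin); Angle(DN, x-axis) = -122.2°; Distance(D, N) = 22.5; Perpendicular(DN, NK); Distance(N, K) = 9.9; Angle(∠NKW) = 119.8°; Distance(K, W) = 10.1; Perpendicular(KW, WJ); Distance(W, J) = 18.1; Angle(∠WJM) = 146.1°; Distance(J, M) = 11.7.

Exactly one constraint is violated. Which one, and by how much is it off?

Distance(J, M) = 11.7 — off by 3.30.

D = (0.00, 0.00) ✓; DN at -122.2° ✓; |DN| = 22.50 ✓; ∠(DN, NK) = 90.00° ✓; |NK| = 9.899 ✓; ∠NKW = 119.8° ✓; |KW| = 10.10 ✓; ∠(KW, WJ) = 90.00° ✓; |WJ| = 18.10 ✓; ∠WJM = 146.1° ✓; |JM| = 8.400 ✗.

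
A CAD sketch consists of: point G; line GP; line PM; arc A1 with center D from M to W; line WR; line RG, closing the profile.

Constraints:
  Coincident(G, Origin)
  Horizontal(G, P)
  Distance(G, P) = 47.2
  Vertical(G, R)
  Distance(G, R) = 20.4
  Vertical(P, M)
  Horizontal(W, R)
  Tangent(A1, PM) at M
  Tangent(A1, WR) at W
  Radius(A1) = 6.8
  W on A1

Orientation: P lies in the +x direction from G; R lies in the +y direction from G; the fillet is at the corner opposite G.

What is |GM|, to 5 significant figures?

49.120

G is at the origin; GP is horizontal with |GP| = 47.2 and P on the +x side, so P = (47.200, 0.0000). G and R share the same x with |GR| = 20.4 and R on the +y side, so R = (0.0000, 20.400). The virtual corner opposite G is at (47.200, 20.400). Tangency of A1 to PM means the radius DM is perpendicular to PM and tangency of A1 to WR means the radius DW is perpendicular to WR, with radius 6.8, so the center D sits 6.8 in from both sides at D = (40.400, 13.600). That places the tangent points at M = (47.200, 13.600) on PM and W = (40.400, 20.400) on WR. Then |GM| = |M − G| = 49.120.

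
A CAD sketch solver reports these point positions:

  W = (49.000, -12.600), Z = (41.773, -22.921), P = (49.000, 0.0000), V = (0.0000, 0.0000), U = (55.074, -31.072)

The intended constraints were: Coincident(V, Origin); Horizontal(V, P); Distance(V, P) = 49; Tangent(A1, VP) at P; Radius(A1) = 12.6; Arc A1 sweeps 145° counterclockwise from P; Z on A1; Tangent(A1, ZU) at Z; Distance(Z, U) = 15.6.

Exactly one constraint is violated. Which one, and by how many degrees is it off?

Tangent(A1, ZU) at Z — off by 3.50°.

V = (0.00, 0.00) ✓; V.y = 0.00, P.y = 0.00 ✓; |VP| = 49.00 ✓; ∠(WP, PV) = 90.00° ✓; |WP| = 12.60 ✓; bearing(W→Z) − bearing(W→P) = 145.0° ✓; |WZ| = 12.60 ✓; ∠(WZ, ZU) = 86.50° ✗; |ZU| = 15.60 ✓.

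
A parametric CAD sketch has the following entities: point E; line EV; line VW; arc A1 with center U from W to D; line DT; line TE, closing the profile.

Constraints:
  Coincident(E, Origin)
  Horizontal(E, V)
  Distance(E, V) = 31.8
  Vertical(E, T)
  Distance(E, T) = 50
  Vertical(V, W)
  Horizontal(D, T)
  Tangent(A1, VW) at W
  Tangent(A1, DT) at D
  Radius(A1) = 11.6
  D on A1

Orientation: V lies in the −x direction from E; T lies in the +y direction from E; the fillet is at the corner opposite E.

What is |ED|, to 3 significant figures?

53.9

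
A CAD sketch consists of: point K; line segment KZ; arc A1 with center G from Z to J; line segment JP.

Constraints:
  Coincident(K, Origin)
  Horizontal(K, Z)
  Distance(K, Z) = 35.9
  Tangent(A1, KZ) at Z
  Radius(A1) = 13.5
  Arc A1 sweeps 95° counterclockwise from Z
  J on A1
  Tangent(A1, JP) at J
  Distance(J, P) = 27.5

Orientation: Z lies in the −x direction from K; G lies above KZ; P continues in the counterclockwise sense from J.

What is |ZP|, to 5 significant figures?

43.499

K is at the origin; KZ is horizontal with |KZ| = 35.9 and Z on the −x side, so Z = (-35.900, 0.0000). Since A1 is tangent to KZ there, GZ ⟂ KZ, so G = Z + (0, 13.5) = (-35.900, 13.500). On A1, Z sits at bearing -90° from G; a 95° counterclockwise sweep puts J at bearing 5°, so J = G + 13.5·(cos 5°, sin 5°) = (-22.451, 14.677). Since A1 is tangent to JP there, GJ ⟂ JP, so JP runs along (−sin 5°, cos 5°); with |JP| = 27.5, P = (-24.848, 42.072). Then |ZP| = |P − Z| = 43.499.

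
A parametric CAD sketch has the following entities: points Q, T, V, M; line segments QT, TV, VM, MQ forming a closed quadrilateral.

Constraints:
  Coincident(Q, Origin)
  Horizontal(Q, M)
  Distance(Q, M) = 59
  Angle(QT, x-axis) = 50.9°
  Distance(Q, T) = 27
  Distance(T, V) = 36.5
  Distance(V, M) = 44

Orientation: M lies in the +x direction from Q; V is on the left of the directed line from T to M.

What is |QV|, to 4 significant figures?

62.95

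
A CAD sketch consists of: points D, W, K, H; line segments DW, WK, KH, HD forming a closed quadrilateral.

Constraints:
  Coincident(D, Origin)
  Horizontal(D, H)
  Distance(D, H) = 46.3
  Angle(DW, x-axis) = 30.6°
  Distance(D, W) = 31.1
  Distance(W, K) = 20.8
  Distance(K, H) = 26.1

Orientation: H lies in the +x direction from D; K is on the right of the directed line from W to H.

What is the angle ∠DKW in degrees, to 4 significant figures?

96.47°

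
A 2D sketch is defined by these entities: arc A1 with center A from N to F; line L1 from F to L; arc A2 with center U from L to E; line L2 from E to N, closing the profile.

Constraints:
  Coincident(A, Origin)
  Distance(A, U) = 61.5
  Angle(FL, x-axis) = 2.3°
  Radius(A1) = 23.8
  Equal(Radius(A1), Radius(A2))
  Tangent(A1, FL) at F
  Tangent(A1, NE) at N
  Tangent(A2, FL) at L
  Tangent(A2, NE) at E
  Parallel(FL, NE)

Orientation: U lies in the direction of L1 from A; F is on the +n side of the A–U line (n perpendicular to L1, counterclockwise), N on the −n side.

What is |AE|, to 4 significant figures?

65.94

The slot axis is L1's direction at 2.3°, so u = (cos 2.3°, sin 2.3°) = (0.9992, 0.04013) and n = (−sin 2.3°, cos 2.3°) = (-0.04013, 0.9992). A is at the origin and U lies 61.5 along u from A, so U = 61.5·u = (61.45, 2.468). Tangency of A1 to both parallel lines with radius 23.8 puts F and N at A ± 23.8·n: F = (-0.9551, 23.78), N = (0.9551, -23.78). Equal radii place L and E the same way about U: L = U + 23.8·n = (60.50, 26.25), E = U − 23.8·n = (62.41, -21.31). Then |AE| = |E − A| = 65.94.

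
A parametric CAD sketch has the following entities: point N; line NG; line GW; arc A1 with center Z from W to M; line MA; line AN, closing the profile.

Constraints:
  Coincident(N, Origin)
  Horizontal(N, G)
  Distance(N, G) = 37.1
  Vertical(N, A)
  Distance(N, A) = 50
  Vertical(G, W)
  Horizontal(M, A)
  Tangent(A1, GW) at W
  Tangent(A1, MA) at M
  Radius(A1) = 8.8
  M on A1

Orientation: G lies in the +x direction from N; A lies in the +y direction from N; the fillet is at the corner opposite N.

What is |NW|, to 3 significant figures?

55.4

N is at the origin; NG is horizontal with |NG| = 37.1 and G on the +x side, so G = (37.1, 0.00). N and A share the same x with |NA| = 50.0 and A on the +y side, so A = (0.00, 50.0). The virtual corner opposite N is at (37.1, 50.0). The tangent condition forces ZW to be normal to GW and the tangent condition forces ZM to be normal to MA, with radius 8.8, so the center Z sits 8.8 in from both sides at Z = (28.3, 41.2). That places the tangent points at W = (37.1, 41.2) on GW and M = (28.3, 50.0) on MA. Then |NW| = |W − N| = 55.4.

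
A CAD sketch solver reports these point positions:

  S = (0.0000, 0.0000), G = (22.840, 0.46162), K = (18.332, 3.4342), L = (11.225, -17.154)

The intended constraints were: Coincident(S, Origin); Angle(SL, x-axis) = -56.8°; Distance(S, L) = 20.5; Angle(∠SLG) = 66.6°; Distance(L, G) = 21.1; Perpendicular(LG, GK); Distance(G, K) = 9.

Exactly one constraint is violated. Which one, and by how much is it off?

Distance(G, K) = 9 — off by 3.60.

S = (0.00, 0.00) ✓; SL at -56.80° ✓; |SL| = 20.50 ✓; ∠SLG = 66.60° ✓; |LG| = 21.10 ✓; ∠(LG, GK) = 90.00° ✓; |GK| = 5.400 ✗.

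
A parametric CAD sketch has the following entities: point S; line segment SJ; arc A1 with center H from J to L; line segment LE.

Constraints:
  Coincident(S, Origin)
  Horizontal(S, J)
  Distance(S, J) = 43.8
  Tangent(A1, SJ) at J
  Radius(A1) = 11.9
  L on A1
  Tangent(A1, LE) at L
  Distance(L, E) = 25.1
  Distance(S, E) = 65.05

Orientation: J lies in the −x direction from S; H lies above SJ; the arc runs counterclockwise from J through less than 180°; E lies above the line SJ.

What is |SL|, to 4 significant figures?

40.58

Checks: |HL| = 11.90 ✓; ∠(HL, LE) = 90.00° ✓; |LE| = 25.10 ✓; |SE| = 65.05 ✓.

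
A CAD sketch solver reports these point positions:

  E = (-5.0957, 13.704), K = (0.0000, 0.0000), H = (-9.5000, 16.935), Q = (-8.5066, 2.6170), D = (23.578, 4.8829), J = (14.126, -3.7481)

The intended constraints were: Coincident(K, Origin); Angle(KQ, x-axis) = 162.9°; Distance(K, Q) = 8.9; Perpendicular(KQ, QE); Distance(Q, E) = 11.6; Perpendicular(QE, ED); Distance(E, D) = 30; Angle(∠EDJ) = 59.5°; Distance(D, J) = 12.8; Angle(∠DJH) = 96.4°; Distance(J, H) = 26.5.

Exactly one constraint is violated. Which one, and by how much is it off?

Distance(J, H) = 26.5 — off by 4.90.

K = (0.00, 0.00) ✓; KQ at 162.9° ✓; |KQ| = 8.900 ✓; ∠(KQ, QE) = 90.00° ✓; |QE| = 11.60 ✓; ∠(QE, ED) = 90.00° ✓; |ED| = 30.00 ✓; ∠EDJ = 59.50° ✓; |DJ| = 12.80 ✓; ∠DJH = 96.40° ✓; |JH| = 31.40 ✗.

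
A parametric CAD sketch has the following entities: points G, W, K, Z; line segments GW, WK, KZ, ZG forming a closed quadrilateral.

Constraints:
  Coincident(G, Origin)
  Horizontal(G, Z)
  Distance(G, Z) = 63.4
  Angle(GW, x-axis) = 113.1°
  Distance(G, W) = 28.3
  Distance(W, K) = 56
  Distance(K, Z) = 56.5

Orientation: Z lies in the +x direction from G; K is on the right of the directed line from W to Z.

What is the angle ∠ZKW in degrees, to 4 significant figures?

89.10°

G is at the origin; GZ is horizontal with |GZ| = 63.4 and Z in +x, so Z = (63.4, 0). GW runs at 113.1° with |GW| = 28.3, so W = (-11.10, 26.03). K is determined by |WK| = 56.0 and |KZ| = 56.5 together: it lies at the intersection of circle(W, 56.0) and circle(Z, 56.5). With |WZ| = 78.92, the foot of the radical line on WZ is 39.10 from W and the perpendicular offset is √(56.0² − 39.10²) = 40.09. Taking the right-of-WZ solution: K = (12.59, -24.71).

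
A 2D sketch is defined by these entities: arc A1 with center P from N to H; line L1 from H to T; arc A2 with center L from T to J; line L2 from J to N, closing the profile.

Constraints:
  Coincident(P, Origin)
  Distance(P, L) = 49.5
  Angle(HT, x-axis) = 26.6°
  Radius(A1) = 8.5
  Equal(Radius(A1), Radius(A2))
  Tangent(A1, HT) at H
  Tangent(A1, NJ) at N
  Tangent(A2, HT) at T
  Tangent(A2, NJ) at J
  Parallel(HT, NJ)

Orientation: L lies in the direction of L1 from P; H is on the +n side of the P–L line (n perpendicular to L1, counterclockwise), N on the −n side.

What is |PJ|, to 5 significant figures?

50.224

The slot axis is L1's direction at 26.6°, so u = (cos 26.6°, sin 26.6°) = (0.89415, 0.44776) and n = (−sin 26.6°, cos 26.6°) = (-0.44776, 0.89415). P is at the origin and L lies 49.5 along u from P, so L = 49.5·u = (44.261, 22.164). Tangency of A1 to both parallel lines with radius 8.5 puts H and N at P ± 8.5·n: H = (-3.8060, 7.6003), N = (3.8060, -7.6003). Equal radii place T and J the same way about L: T = L + 8.5·n = (40.455, 29.764), J = L − 8.5·n = (48.067, 14.564). Then |PJ| = |J − P| = 50.224.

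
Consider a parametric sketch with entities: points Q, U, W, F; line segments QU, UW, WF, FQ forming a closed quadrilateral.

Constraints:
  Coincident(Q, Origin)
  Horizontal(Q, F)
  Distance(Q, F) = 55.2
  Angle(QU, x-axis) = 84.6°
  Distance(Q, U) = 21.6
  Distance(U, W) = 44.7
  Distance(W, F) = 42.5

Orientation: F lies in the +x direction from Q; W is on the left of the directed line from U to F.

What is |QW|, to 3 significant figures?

58.7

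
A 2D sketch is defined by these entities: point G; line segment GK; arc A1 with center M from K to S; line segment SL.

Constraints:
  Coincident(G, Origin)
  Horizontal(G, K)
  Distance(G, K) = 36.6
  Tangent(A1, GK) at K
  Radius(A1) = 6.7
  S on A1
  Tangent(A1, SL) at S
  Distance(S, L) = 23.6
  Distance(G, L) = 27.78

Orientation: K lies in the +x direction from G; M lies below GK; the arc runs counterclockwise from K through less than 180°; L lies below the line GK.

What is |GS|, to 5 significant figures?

31.315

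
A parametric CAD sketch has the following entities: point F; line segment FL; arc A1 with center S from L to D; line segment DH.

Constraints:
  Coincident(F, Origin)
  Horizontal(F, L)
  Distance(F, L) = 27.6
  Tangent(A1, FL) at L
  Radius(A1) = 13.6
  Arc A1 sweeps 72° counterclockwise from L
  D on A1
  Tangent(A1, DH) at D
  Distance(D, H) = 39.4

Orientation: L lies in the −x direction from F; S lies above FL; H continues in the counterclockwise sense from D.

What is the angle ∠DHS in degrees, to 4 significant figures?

19.04°

F is at the origin; F and L share the same y with |FL| = 27.6 and L on the −x side, so L = (-27.60, 0.000). Since A1 is tangent to FL there, SL ⟂ FL, so S = L + (0, 13.6) = (-27.60, 13.60). On A1, L sits at bearing -90° from S; a 72° counterclockwise sweep puts D at bearing -18°, so D = S + 13.6·(cos -18°, sin -18°) = (-14.67, 9.397). Since A1 is tangent to DH there, SD ⟂ DH, so DH runs along (−sin -18°, cos -18°); with |DH| = 39.4, H = (-2.490, 46.87). Then cos ∠DHS = HD·HS / (|HD||HS|), giving 19.04°.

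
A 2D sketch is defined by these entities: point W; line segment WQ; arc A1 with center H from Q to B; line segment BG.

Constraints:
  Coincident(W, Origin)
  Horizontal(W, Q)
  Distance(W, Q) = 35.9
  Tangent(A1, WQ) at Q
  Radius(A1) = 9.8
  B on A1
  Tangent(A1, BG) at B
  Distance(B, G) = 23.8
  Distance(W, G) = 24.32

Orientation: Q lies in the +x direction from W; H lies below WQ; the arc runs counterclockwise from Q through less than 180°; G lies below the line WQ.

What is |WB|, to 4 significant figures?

28.84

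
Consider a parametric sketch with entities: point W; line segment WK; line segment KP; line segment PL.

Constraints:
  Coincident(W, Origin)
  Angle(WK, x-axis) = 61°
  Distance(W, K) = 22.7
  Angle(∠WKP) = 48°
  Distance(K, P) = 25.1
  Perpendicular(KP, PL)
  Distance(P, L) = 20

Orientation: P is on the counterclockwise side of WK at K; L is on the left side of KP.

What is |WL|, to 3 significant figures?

10.4

∠WKP = 48.0°, so KP runs at 61.0° + (180° − 48.0°) = 193° from the x-axis; with |KP| = 25.1, P = K + 25.1·(cos 193°, sin 193°) = (-13.5, 14.2). KP ⟂ PL; with |PL| = 20.0 on the left of KP, L = P + 20.0·(0.225, -0.974) = (-8.95, -5.28). Then |WL| = |L − W| = 10.4.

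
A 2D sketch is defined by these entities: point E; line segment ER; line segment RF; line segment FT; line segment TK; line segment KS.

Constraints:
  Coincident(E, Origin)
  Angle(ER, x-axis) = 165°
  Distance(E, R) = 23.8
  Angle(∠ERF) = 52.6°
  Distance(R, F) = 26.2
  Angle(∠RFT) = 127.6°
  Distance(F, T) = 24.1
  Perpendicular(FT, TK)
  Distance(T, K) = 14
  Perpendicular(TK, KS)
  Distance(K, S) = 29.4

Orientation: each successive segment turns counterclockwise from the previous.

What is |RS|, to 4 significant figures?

12.64

E is at the origin; ER runs at 165.0° with length 23.8, so R = (-22.99, 6.160). ∠ERF = 52.6° gives RF at -67.60° from the x-axis; with |RF| = 26.2, F = (-13.00, -18.06). ∠RFT = 127.6° gives FT at -15.20° from the x-axis; with |FT| = 24.1, T = (10.25, -24.38). The perpendicularity gives TK at right angles to FT, so TK runs at 74.80°; with |TK| = 14.0, K = (13.92, -10.87). The perpendicularity gives KS at right angles to TK, so KS runs at 164.8°; with |KS| = 29.4, S = (-14.45, -3.163). Then |RS| = |S − R| = 12.64.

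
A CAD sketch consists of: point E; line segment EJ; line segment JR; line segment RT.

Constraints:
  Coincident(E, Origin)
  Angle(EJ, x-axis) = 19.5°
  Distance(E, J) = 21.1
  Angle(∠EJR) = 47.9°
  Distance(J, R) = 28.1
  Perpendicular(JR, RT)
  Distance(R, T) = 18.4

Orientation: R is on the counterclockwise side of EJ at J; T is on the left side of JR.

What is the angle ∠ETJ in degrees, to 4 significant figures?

22.09°

E is at the origin; EJ runs at 19.5° with length 21.1, so J = 21.1·(cos 19.5°, sin 19.5°) = (19.89, 7.043). ∠EJR = 47.9°, so JR runs at 19.5° + (180° − 47.9°) = 151.6° from the x-axis; with |JR| = 28.1, R = J + 28.1·(cos 151.6°, sin 151.6°) = (-4.828, 20.41). The perpendicularity gives RT at right angles to JR; with |RT| = 18.4 on the left of JR, T = R + 18.4·(-0.4756, -0.8796) = (-13.58, 4.223). Then cos ∠ETJ = TE·TJ / (|TE||TJ|), giving 22.09°.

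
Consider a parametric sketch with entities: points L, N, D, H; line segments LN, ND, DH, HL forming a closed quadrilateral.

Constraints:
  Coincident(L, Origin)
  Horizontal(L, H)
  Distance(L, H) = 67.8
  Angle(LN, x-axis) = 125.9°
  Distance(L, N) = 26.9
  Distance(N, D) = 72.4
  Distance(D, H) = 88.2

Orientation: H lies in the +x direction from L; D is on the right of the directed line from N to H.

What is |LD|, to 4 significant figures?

50.05

Checks: |LH| = 67.80 ✓; |LN| = 26.90 ✓; |ND| = 72.40 ✓; |DH| = 88.20 ✓.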